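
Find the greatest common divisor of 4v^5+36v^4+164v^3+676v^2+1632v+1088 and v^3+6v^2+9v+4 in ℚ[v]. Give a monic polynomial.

v^2+5v+4

Apply the Euclidean algorithm:
  4v^5+36v^4+164v^3+676v^2+1632v+1088 = (4v^2+12v+56)(v^3+6v^2+9v+4) + (216v^2+1080v+864)
  v^3+6v^2+9v+4 = ((1/216)v+1/216)(216v^2+1080v+864) + (0)
Last nonzero remainder: 216v^2+1080v+864. Dividing through by 216 gives the monic gcd v^2+5v+4.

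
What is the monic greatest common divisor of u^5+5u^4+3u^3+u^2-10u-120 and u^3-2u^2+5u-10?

u^3-2u^2+5u-10

Apply the Euclidean algorithm:
  u^5+5u^4+3u^3+u^2-10u-120 = (u^2+7u+12)(u^3-2u^2+5u-10) + (0)
The last nonzero remainder u^3-2u^2+5u-10 is already monic.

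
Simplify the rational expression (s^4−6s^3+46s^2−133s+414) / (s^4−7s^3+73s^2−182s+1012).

(s^2−5s+18)/(s^2−6s+44)

Euclidean algorithm in ℚ[s]:
  s^4−6s^3+46s^2−133s+414 = (s^4−7s^3+73s^2−182s+1012) + (s^3−27s^2+49s−598)
  s^4−7s^3+73s^2−182s+1012 = (s+20)(s^3−27s^2+49s−598) + (564s^2−564s+12972)
  s^3−27s^2+49s−598 = ((1/564)s−13/282)(564s^2−564s+12972) + (0)
Last nonzero remainder: 564s^2−564s+12972. Dividing through by 564 gives the monic gcd s^2−s+23.
Cancel s^2−s+23 from numerator and denominator to get the reduced form.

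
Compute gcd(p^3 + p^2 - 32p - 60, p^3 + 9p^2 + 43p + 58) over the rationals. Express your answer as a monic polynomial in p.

p + 2

By polynomial division,
  p^3 + p^2 - 32p - 60 = (p^3 + 9p^2 + 43p + 58) + (-8p^2 - 75p - 118)
  p^3 + 9p^2 + 43p + 58 = (-(1/8)p + 3/64)(-8p^2 - 75p - 118) + ((2033/64)p + 2033/32)
  -8p^2 - 75p - 118 = (-(512/2033)p - 3776/2033)((2033/64)p + 2033/32) + (0)
Last nonzero remainder: (2033/64)p + 2033/32. Dividing through by 2033/64 gives the monic gcd p + 2.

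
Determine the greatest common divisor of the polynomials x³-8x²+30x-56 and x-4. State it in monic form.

x-4

Euclidean algorithm in ℚ[x]:
  x³-8x²+30x-56 = (x²-4x+14)(x-4) + (0)
The last nonzero remainder x-4 is already monic.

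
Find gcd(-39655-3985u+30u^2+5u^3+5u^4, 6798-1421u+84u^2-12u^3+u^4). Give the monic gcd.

-1133+48u-6u^2+u^3

Repeated division with remainder:
  5u^4+5u^3+30u^2-3985u-39655 = (5)(u^4-12u^3+84u^2-1421u+6798) + (65u^3-390u^2+3120u-73645)
  u^4-12u^3+84u^2-1421u+6798 = ((1/65)u-6/65)(65u^3-390u^2+3120u-73645) + (0)
Last nonzero remainder: 65u^3-390u^2+3120u-73645. Dividing through by 65 gives the monic gcd u^3-6u^2+48u-1133.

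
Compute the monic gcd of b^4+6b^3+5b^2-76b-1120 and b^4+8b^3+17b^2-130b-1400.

Apply the Euclidean algorithm:
  b^4+6b^3+5b^2-76b-1120 = (b^4+8b^3+17b^2-130b-1400) + (-2b^3-12b^2+54b+280)
  b^4+8b^3+17b^2-130b-1400 = (-(1/2)b-1)(-2b^3-12b^2+54b+280) + (32b^2+64b-1120)
  -2b^3-12b^2+54b+280 = (-(1/16)b-1/4)(32b^2+64b-1120) + (0)
Last nonzero remainder: 32b^2+64b-1120. Dividing through by 32 gives the monic gcd b^2+2b-35.

b^2+2b-35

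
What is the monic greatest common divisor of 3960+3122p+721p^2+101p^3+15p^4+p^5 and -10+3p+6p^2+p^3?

10+7p+p^2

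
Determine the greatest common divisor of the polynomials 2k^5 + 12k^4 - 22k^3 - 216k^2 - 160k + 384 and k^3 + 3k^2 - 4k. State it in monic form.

k^2 + 3k - 4

Euclidean algorithm in ℚ[k]:
  2k^5 + 12k^4 - 22k^3 - 216k^2 - 160k + 384 = (2k^2 + 6k - 32)(k^3 + 3k^2 - 4k) + (-96k^2 - 288k + 384)
  k^3 + 3k^2 - 4k = (-(1/96)k)(-96k^2 - 288k + 384) + (0)
Last nonzero remainder: -96k^2 - 288k + 384. Dividing through by -96 gives the monic gcd k^2 + 3k - 4.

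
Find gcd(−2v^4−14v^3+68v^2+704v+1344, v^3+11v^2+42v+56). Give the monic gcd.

v+4

Apply the Euclidean algorithm:
  −2v^4−14v^3+68v^2+704v+1344 = (−2v+8)(v^3+11v^2+42v+56) + (64v^2+480v+896)
  v^3+11v^2+42v+56 = ((1/64)v+7/128)(64v^2+480v+896) + ((7/4)v+7)
  64v^2+480v+896 = ((256/7)v+128)((7/4)v+7) + (0)
Last nonzero remainder: (7/4)v+7. Dividing through by 7/4 gives the monic gcd v+4.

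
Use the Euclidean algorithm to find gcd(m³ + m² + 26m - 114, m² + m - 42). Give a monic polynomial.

1

Repeated division with remainder:
  m³ + m² + 26m - 114 = (m)(m² + m - 42) + (68m - 114)
  m² + m - 42 = ((1/68)m + 91/2312)(68m - 114) + (-43365/1156)
  68m - 114 = (-(78608/43365)m + 43928/14455)(-43365/1156) + (0)
The last nonzero remainder is the constant -43365/1156, so the polynomials are coprime and gcd = 1.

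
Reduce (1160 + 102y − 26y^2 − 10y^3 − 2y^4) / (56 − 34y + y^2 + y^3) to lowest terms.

(−290 − 98y − 18y^2 − 2y^3)/(−14 + 5y + y^2)

Repeated division with remainder:
  −2y^4 − 10y^3 − 26y^2 + 102y + 1160 = (−2y − 8)(y^3 + y^2 − 34y + 56) + (−86y^2 − 58y + 1608)
  y^3 + y^2 − 34y + 56 = (−(1/86)y − 7/1849)(−86y^2 − 58y + 1608) + (−(28700/1849)y + 114800/1849)
  −86y^2 − 58y + 1608 = ((79507/14350)y + 371649/14350)(−(28700/1849)y + 114800/1849) + (0)
Last nonzero remainder: −(28700/1849)y + 114800/1849. Dividing through by −28700/1849 gives the monic gcd y − 4.
Cancel y − 4 from numerator and denominator to get the reduced form.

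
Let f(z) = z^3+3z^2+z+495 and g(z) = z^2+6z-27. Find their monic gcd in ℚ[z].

By polynomial division,
  z^3+3z^2+z+495 = (z-3)(z^2+6z-27) + (46z+414)
  z^2+6z-27 = ((1/46)z-3/46)(46z+414) + (0)
Last nonzero remainder: 46z+414. Dividing through by 46 gives the monic gcd z+9.

z+9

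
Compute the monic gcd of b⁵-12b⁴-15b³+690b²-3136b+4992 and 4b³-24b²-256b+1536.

b³-6b²-64b+384

Apply the Euclidean algorithm:
  b⁵-12b⁴-15b³+690b²-3136b+4992 = ((1/4)b²-(3/2)b+13/4)(4b³-24b²-256b+1536) + (0)
Last nonzero remainder: 4b³-24b²-256b+1536. Dividing through by 4 gives the monic gcd b³-6b²-64b+384.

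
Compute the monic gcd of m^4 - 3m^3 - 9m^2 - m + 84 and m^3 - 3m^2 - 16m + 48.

Repeated division with remainder:
  m^4 - 3m^3 - 9m^2 - m + 84 = (m)(m^3 - 3m^2 - 16m + 48) + (7m^2 - 49m + 84)
  m^3 - 3m^2 - 16m + 48 = ((1/7)m + 4/7)(7m^2 - 49m + 84) + (0)
Last nonzero remainder: 7m^2 - 49m + 84. Dividing through by 7 gives the monic gcd m^2 - 7m + 12.

m^2 - 7m + 12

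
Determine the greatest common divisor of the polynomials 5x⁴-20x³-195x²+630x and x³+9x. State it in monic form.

Repeated division with remainder:
  5x⁴-20x³-195x²+630x = (5x-20)(x³+9x) + (-240x²+810x)
  x³+9x = (-(1/240)x-9/640)(-240x²+810x) + ((1305/64)x)
  -240x²+810x = (-(1024/87)x+1152/29)((1305/64)x) + (0)
Last nonzero remainder: (1305/64)x. Dividing through by 1305/64 gives the monic gcd x.

x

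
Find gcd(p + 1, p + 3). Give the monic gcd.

1

Repeated division with remainder:
  p + 1 = (p + 3) + (−2)
  p + 3 = (−(1/2)p − 3/2)(−2) + (0)
The last nonzero remainder is the constant −2, so the polynomials are coprime and gcd = 1.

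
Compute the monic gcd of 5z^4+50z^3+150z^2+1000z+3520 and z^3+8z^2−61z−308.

z+4

Euclidean algorithm in ℚ[z]:
  5z^4+50z^3+150z^2+1000z+3520 = (5z+10)(z^3+8z^2−61z−308) + (375z^2+3150z+6600)
  z^3+8z^2−61z−308 = ((1/375)z−2/1875)(375z^2+3150z+6600) + (−(1881/25)z−7524/25)
  375z^2+3150z+6600 = (−(3125/627)z−1250/57)(−(1881/25)z−7524/25) + (0)
Last nonzero remainder: −(1881/25)z−7524/25. Dividing through by −1881/25 gives the monic gcd z+4.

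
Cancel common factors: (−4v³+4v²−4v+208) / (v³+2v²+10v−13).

By polynomial division,
  −4v³+4v²−4v+208 = (−4)(v³+2v²+10v−13) + (12v²+36v+156)
  v³+2v²+10v−13 = ((1/12)v−1/12)(12v²+36v+156) + (0)
Last nonzero remainder: 12v²+36v+156. Dividing through by 12 gives the monic gcd v²+3v+13.
Cancel v²+3v+13 from numerator and denominator to get the reduced form.

(−4v+16)/(v−1)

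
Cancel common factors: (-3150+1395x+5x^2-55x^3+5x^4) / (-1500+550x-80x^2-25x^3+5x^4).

(21-10x+x^2)/(10-4x+x^2)

Repeated division with remainder:
  5x^4-55x^3+5x^2+1395x-3150 = (5x^4-25x^3-80x^2+550x-1500) + (-30x^3+85x^2+845x-1650)
  5x^4-25x^3-80x^2+550x-1500 = (-(1/6)x+13/36)(-30x^3+85x^2+845x-1650) + ((1085/36)x^2-(1085/36)x-5425/6)
  -30x^3+85x^2+845x-1650 = (-(216/217)x+396/217)((1085/36)x^2-(1085/36)x-5425/6) + (0)
Last nonzero remainder: (1085/36)x^2-(1085/36)x-5425/6. Dividing through by 1085/36 gives the monic gcd x^2-x-30.
Cancel x^2-x-30 from numerator and denominator to get the reduced form.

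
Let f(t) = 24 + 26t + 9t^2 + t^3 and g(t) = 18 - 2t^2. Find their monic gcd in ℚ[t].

Apply the Euclidean algorithm:
  t^3 + 9t^2 + 26t + 24 = (-(1/2)t - 9/2)(-2t^2 + 18) + (35t + 105)
  -2t^2 + 18 = (-(2/35)t + 6/35)(35t + 105) + (0)
Last nonzero remainder: 35t + 105. Dividing through by 35 gives the monic gcd t + 3.

3 + t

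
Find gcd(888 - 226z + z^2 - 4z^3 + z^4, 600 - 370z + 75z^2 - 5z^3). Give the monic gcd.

24 - 10z + z^2

Euclidean algorithm in ℚ[z]:
  z^4 - 4z^3 + z^2 - 226z + 888 = (-(1/5)z - 11/5)(-5z^3 + 75z^2 - 370z + 600) + (92z^2 - 920z + 2208)
  -5z^3 + 75z^2 - 370z + 600 = (-(5/92)z + 25/92)(92z^2 - 920z + 2208) + (0)
Last nonzero remainder: 92z^2 - 920z + 2208. Dividing through by 92 gives the monic gcd z^2 - 10z + 24.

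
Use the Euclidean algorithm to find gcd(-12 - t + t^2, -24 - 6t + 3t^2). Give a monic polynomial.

-4 + t

By polynomial division,
  t^2 - t - 12 = (1/3)(3t^2 - 6t - 24) + (t - 4)
  3t^2 - 6t - 24 = (3t + 6)(t - 4) + (0)
The last nonzero remainder t - 4 is already monic.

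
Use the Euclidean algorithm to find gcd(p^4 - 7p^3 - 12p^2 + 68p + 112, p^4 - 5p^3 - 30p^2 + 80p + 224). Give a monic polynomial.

p^3 - 9p^2 + 6p + 56

Apply the Euclidean algorithm:
  p^4 - 7p^3 - 12p^2 + 68p + 112 = (p^4 - 5p^3 - 30p^2 + 80p + 224) + (-2p^3 + 18p^2 - 12p - 112)
  p^4 - 5p^3 - 30p^2 + 80p + 224 = (-(1/2)p - 2)(-2p^3 + 18p^2 - 12p - 112) + (0)
Last nonzero remainder: -2p^3 + 18p^2 - 12p - 112. Dividing through by -2 gives the monic gcd p^3 - 9p^2 + 6p + 56.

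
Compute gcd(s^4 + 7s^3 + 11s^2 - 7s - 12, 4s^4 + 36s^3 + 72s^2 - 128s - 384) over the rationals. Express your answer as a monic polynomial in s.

Repeated division with remainder:
  s^4 + 7s^3 + 11s^2 - 7s - 12 = (1/4)(4s^4 + 36s^3 + 72s^2 - 128s - 384) + (-2s^3 - 7s^2 + 25s + 84)
  4s^4 + 36s^3 + 72s^2 - 128s - 384 = (-2s - 11)(-2s^3 - 7s^2 + 25s + 84) + (45s^2 + 315s + 540)
  -2s^3 - 7s^2 + 25s + 84 = (-(2/45)s + 7/45)(45s^2 + 315s + 540) + (0)
Last nonzero remainder: 45s^2 + 315s + 540. Dividing through by 45 gives the monic gcd s^2 + 7s + 12.

s^2 + 7s + 12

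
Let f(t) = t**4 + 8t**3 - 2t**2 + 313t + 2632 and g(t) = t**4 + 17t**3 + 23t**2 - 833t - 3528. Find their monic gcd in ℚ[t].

Euclidean algorithm in ℚ[t]:
  t**4 + 8t**3 - 2t**2 + 313t + 2632 = (t**4 + 17t**3 + 23t**2 - 833t - 3528) + (-9t**3 - 25t**2 + 1146t + 6160)
  t**4 + 17t**3 + 23t**2 - 833t - 3528 = (-(1/9)t - 128/81)(-9t**3 - 25t**2 + 1146t + 6160) + ((8977/81)t**2 + (44885/27)t + 502712/81)
  -9t**3 - 25t**2 + 1146t + 6160 = (-(729/8977)t + 8910/8977)((8977/81)t**2 + (44885/27)t + 502712/81) + (0)
Last nonzero remainder: (8977/81)t**2 + (44885/27)t + 502712/81. Dividing through by 8977/81 gives the monic gcd t**2 + 15t + 56.

t**2 + 15t + 56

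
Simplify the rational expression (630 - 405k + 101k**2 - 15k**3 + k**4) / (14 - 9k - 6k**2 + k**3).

Euclidean algorithm in ℚ[k]:
  k**4 - 15k**3 + 101k**2 - 405k + 630 = (k - 9)(k**3 - 6k**2 - 9k + 14) + (56k**2 - 500k + 756)
  k**3 - 6k**2 - 9k + 14 = ((1/56)k + 41/784)(56k**2 - 500k + 756) + ((715/196)k - 715/28)
  56k**2 - 500k + 756 = ((10976/715)k - 21168/715)((715/196)k - 715/28) + (0)
Last nonzero remainder: (715/196)k - 715/28. Dividing through by 715/196 gives the monic gcd k - 7.
Cancel k - 7 from numerator and denominator to get the reduced form.

(-90 + 45k - 8k**2 + k**3)/(-2 + k + k**2)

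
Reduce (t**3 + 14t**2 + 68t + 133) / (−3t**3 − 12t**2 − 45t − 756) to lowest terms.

(−t**2 − 7t − 19)/(3t**2 − 9t + 108)

Apply the Euclidean algorithm:
  t**3 + 14t**2 + 68t + 133 = (−1/3)(−3t**3 − 12t**2 − 45t − 756) + (10t**2 + 53t − 119)
  −3t**3 − 12t**2 − 45t − 756 = (−(3/10)t + 39/100)(10t**2 + 53t − 119) + (−(10137/100)t − 70959/100)
  10t**2 + 53t − 119 = (−(1000/10137)t + 1700/10137)(−(10137/100)t − 70959/100) + (0)
Last nonzero remainder: −(10137/100)t − 70959/100. Dividing through by −10137/100 gives the monic gcd t + 7.
Cancel t + 7 from numerator and denominator to get the reduced form.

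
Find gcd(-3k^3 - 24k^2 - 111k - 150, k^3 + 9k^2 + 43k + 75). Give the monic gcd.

k^2 + 6k + 25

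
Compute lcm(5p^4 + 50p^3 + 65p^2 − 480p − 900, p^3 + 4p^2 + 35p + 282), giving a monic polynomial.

By polynomial division,
  5p^4 + 50p^3 + 65p^2 − 480p − 900 = (5p + 30)(p^3 + 4p^2 + 35p + 282) + (−230p^2 − 2940p − 9360)
  p^3 + 4p^2 + 35p + 282 = (−(1/230)p + 101/2645)(−230p^2 − 2940p − 9360) + ((56375/529)p + 338250/529)
  −230p^2 − 2940p − 9360 = (−(24334/11275)p − 165048/11275)((56375/529)p + 338250/529) + (0)
Last nonzero remainder: (56375/529)p + 338250/529. Dividing through by 56375/529 gives the monic gcd p + 6.
Then lcm(f, g) = f·g / gcd(f, g); expanding and making the result monic gives the answer.

p^6 + 8p^5 + 40p^4 + 348p^3 + 623p^2 − 4152p − 8460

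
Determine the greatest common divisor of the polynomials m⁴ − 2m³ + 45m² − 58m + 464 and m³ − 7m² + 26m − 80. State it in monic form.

m² − 2m + 16

Apply the Euclidean algorithm:
  m⁴ − 2m³ + 45m² − 58m + 464 = (m + 5)(m³ − 7m² + 26m − 80) + (54m² − 108m + 864)
  m³ − 7m² + 26m − 80 = ((1/54)m − 5/54)(54m² − 108m + 864) + (0)
Last nonzero remainder: 54m² − 108m + 864. Dividing through by 54 gives the monic gcd m² − 2m + 16.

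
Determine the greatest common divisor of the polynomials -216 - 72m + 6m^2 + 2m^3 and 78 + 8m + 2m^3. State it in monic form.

3 + m

Repeated division with remainder:
  2m^3 + 6m^2 - 72m - 216 = (2m^3 + 8m + 78) + (6m^2 - 80m - 294)
  2m^3 + 8m + 78 = ((1/3)m + 40/9)(6m^2 - 80m - 294) + ((4154/9)m + 4154/3)
  6m^2 - 80m - 294 = ((27/2077)m - 441/2077)((4154/9)m + 4154/3) + (0)
Last nonzero remainder: (4154/9)m + 4154/3. Dividing through by 4154/9 gives the monic gcd m + 3.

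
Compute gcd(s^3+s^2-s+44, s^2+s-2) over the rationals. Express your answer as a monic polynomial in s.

1

Repeated division with remainder:
  s^3+s^2-s+44 = (s)(s^2+s-2) + (s+44)
  s^2+s-2 = (s-43)(s+44) + (1890)
  s+44 = ((1/1890)s+22/945)(1890) + (0)
The last nonzero remainder is the constant 1890, so the polynomials are coprime and gcd = 1.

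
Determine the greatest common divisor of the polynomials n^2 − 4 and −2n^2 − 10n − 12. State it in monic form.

n + 2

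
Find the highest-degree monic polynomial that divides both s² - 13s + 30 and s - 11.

Apply the Euclidean algorithm:
  s² - 13s + 30 = (s - 2)(s - 11) + (8)
  s - 11 = ((1/8)s - 11/8)(8) + (0)
The last nonzero remainder is the constant 8, so the polynomials are coprime and gcd = 1.

1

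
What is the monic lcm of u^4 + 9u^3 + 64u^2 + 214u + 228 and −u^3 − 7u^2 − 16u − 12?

u^5 + 11u^4 + 82u^3 + 342u^2 + 656u + 456

Apply the Euclidean algorithm:
  u^4 + 9u^3 + 64u^2 + 214u + 228 = (−u − 2)(−u^3 − 7u^2 − 16u − 12) + (34u^2 + 170u + 204)
  −u^3 − 7u^2 − 16u − 12 = (−(1/34)u − 1/17)(34u^2 + 170u + 204) + (0)
Last nonzero remainder: 34u^2 + 170u + 204. Dividing through by 34 gives the monic gcd u^2 + 5u + 6.
Then lcm(f, g) = f·g / gcd(f, g); expanding and making the result monic gives the answer.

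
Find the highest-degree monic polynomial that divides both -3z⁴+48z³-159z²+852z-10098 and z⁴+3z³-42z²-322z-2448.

z³-5z²-2z-306

Apply the Euclidean algorithm:
  -3z⁴+48z³-159z²+852z-10098 = (-3)(z⁴+3z³-42z²-322z-2448) + (57z³-285z²-114z-17442)
  z⁴+3z³-42z²-322z-2448 = ((1/57)z+8/57)(57z³-285z²-114z-17442) + (0)
Last nonzero remainder: 57z³-285z²-114z-17442. Dividing through by 57 gives the monic gcd z³-5z²-2z-306.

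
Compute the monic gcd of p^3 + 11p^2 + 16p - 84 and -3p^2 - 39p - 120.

Euclidean algorithm in ℚ[p]:
  p^3 + 11p^2 + 16p - 84 = (-(1/3)p + 2/3)(-3p^2 - 39p - 120) + (2p - 4)
  -3p^2 - 39p - 120 = (-(3/2)p - 45/2)(2p - 4) + (-210)
  2p - 4 = (-(1/105)p + 2/105)(-210) + (0)
The last nonzero remainder is the constant -210, so the polynomials are coprime and gcd = 1.

1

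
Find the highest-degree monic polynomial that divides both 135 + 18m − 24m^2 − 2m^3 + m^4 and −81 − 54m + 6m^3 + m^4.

Apply the Euclidean algorithm:
  m^4 − 2m^3 − 24m^2 + 18m + 135 = (m^4 + 6m^3 − 54m − 81) + (−8m^3 − 24m^2 + 72m + 216)
  m^4 + 6m^3 − 54m − 81 = (−(1/8)m − 3/8)(−8m^3 − 24m^2 + 72m + 216) + (0)
Last nonzero remainder: −8m^3 − 24m^2 + 72m + 216. Dividing through by −8 gives the monic gcd m^3 + 3m^2 − 9m − 27.

−27 − 9m + 3m^2 + m^3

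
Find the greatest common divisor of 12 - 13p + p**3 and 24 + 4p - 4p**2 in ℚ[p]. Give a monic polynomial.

-3 + p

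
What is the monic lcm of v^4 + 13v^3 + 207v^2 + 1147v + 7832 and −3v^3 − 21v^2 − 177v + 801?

v^5 + 10v^4 + 168v^3 + 526v^2 + 4391v − 23496

Apply the Euclidean algorithm:
  v^4 + 13v^3 + 207v^2 + 1147v + 7832 = (−(1/3)v − 2)(−3v^3 − 21v^2 − 177v + 801) + (106v^2 + 1060v + 9434)
  −3v^3 − 21v^2 − 177v + 801 = (−(3/106)v + 9/106)(106v^2 + 1060v + 9434) + (0)
Last nonzero remainder: 106v^2 + 1060v + 9434. Dividing through by 106 gives the monic gcd v^2 + 10v + 89.
Then lcm(f, g) = f·g / gcd(f, g); expanding and making the result monic gives the answer.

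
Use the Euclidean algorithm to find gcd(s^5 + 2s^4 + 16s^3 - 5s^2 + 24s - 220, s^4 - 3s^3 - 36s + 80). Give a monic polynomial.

s^3 + s^2 + 4s - 20

Repeated division with remainder:
  s^5 + 2s^4 + 16s^3 - 5s^2 + 24s - 220 = (s + 5)(s^4 - 3s^3 - 36s + 80) + (31s^3 + 31s^2 + 124s - 620)
  s^4 - 3s^3 - 36s + 80 = ((1/31)s - 4/31)(31s^3 + 31s^2 + 124s - 620) + (0)
Last nonzero remainder: 31s^3 + 31s^2 + 124s - 620. Dividing through by 31 gives the monic gcd s^3 + s^2 + 4s - 20.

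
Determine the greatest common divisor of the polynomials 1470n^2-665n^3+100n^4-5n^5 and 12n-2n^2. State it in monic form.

Apply the Euclidean algorithm:
  -5n^5+100n^4-665n^3+1470n^2 = ((5/2)n^3-35n^2+(245/2)n)(-2n^2+12n) + (0)
Last nonzero remainder: -2n^2+12n. Dividing through by -2 gives the monic gcd n^2-6n.

-6n+n^2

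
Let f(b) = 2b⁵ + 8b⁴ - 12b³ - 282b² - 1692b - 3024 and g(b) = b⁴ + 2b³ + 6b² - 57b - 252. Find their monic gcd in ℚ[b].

b³ + 6b² + 30b + 63

Repeated division with remainder:
  2b⁵ + 8b⁴ - 12b³ - 282b² - 1692b - 3024 = (2b + 4)(b⁴ + 2b³ + 6b² - 57b - 252) + (-32b³ - 192b² - 960b - 2016)
  b⁴ + 2b³ + 6b² - 57b - 252 = (-(1/32)b + 1/8)(-32b³ - 192b² - 960b - 2016) + (0)
Last nonzero remainder: -32b³ - 192b² - 960b - 2016. Dividing through by -32 gives the monic gcd b³ + 6b² + 30b + 63.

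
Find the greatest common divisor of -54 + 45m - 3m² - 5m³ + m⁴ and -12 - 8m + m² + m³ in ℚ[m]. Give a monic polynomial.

-3 + m

By polynomial division,
  m⁴ - 5m³ - 3m² + 45m - 54 = (m - 6)(m³ + m² - 8m - 12) + (11m² + 9m - 126)
  m³ + m² - 8m - 12 = ((1/11)m + 2/121)(11m² + 9m - 126) + ((400/121)m - 1200/121)
  11m² + 9m - 126 = ((1331/400)m + 2541/200)((400/121)m - 1200/121) + (0)
Last nonzero remainder: (400/121)m - 1200/121. Dividing through by 400/121 gives the monic gcd m - 3.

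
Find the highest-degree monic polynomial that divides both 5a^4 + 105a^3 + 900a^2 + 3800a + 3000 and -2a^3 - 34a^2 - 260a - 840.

By polynomial division,
  5a^4 + 105a^3 + 900a^2 + 3800a + 3000 = (-(5/2)a - 10)(-2a^3 - 34a^2 - 260a - 840) + (-90a^2 - 900a - 5400)
  -2a^3 - 34a^2 - 260a - 840 = ((1/45)a + 7/45)(-90a^2 - 900a - 5400) + (0)
Last nonzero remainder: -90a^2 - 900a - 5400. Dividing through by -90 gives the monic gcd a^2 + 10a + 60.

a^2 + 10a + 60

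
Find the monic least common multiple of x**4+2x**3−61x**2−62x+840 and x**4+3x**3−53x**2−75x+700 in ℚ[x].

x**5−3x**4−71x**3+243x**2+1150x−4200

Euclidean algorithm in ℚ[x]:
  x**4+2x**3−61x**2−62x+840 = (x**4+3x**3−53x**2−75x+700) + (−x**3−8x**2+13x+140)
  x**4+3x**3−53x**2−75x+700 = (−x+5)(−x**3−8x**2+13x+140) + (0)
Last nonzero remainder: −x**3−8x**2+13x+140. Dividing through by −1 gives the monic gcd x**3+8x**2−13x−140.
Then lcm(f, g) = f·g / gcd(f, g); expanding and making the result monic gives the answer.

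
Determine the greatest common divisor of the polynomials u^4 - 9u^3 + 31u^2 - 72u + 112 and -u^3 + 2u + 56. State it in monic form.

Apply the Euclidean algorithm:
  u^4 - 9u^3 + 31u^2 - 72u + 112 = (-u + 9)(-u^3 + 2u + 56) + (33u^2 - 34u - 392)
  -u^3 + 2u + 56 = (-(1/33)u - 34/1089)(33u^2 - 34u - 392) + (-(11914/1089)u + 47656/1089)
  33u^2 - 34u - 392 = (-(35937/11914)u - 7623/851)(-(11914/1089)u + 47656/1089) + (0)
Last nonzero remainder: -(11914/1089)u + 47656/1089. Dividing through by -11914/1089 gives the monic gcd u - 4.

u - 4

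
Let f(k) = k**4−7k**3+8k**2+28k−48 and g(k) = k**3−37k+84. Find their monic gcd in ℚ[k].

Repeated division with remainder:
  k**4−7k**3+8k**2+28k−48 = (k−7)(k**3−37k+84) + (45k**2−315k+540)
  k**3−37k+84 = ((1/45)k+7/45)(45k**2−315k+540) + (0)
Last nonzero remainder: 45k**2−315k+540. Dividing through by 45 gives the monic gcd k**2−7k+12.

k**2−7k+12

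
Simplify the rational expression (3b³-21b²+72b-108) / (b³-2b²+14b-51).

Apply the Euclidean algorithm:
  3b³-21b²+72b-108 = (3)(b³-2b²+14b-51) + (-15b²+30b+45)
  b³-2b²+14b-51 = (-(1/15)b)(-15b²+30b+45) + (17b-51)
  -15b²+30b+45 = (-(15/17)b-15/17)(17b-51) + (0)
Last nonzero remainder: 17b-51. Dividing through by 17 gives the monic gcd b-3.
Cancel b-3 from numerator and denominator to get the reduced form.

(3b²-12b+36)/(b²+b+17)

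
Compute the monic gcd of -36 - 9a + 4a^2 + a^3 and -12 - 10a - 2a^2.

3 + a

Repeated division with remainder:
  a^3 + 4a^2 - 9a - 36 = (-(1/2)a + 1/2)(-2a^2 - 10a - 12) + (-10a - 30)
  -2a^2 - 10a - 12 = ((1/5)a + 2/5)(-10a - 30) + (0)
Last nonzero remainder: -10a - 30. Dividing through by -10 gives the monic gcd a + 3.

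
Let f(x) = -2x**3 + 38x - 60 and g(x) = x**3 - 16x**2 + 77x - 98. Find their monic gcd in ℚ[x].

x - 2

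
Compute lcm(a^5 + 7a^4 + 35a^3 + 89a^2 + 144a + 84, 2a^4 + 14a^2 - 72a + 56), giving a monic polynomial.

a^7 + 4a^6 + 16a^5 - 2a^4 - 53a^3 - 170a^2 + 36a + 168

Euclidean algorithm in ℚ[a]:
  a^5 + 7a^4 + 35a^3 + 89a^2 + 144a + 84 = ((1/2)a + 7/2)(2a^4 + 14a^2 - 72a + 56) + (28a^3 + 76a^2 + 368a - 112)
  2a^4 + 14a^2 - 72a + 56 = ((1/14)a - 19/98)(28a^3 + 76a^2 + 368a - 112) + ((120/49)a^2 + (360/49)a + 240/7)
  28a^3 + 76a^2 + 368a - 112 = ((343/30)a - 49/15)((120/49)a^2 + (360/49)a + 240/7) + (0)
Last nonzero remainder: (120/49)a^2 + (360/49)a + 240/7. Dividing through by 120/49 gives the monic gcd a^2 + 3a + 14.
Then lcm(f, g) = f·g / gcd(f, g); expanding and making the result monic gives the answer.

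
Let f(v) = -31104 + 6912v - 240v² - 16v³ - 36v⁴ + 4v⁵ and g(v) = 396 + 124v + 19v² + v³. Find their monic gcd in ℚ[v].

Apply the Euclidean algorithm:
  4v⁵ - 36v⁴ - 16v³ - 240v² + 6912v - 31104 = (4v² - 112v + 1616)(v³ + 19v² + 124v + 396) + (-18640v² - 149120v - 671040)
  v³ + 19v² + 124v + 396 = (-(1/18640)v - 11/18640)(-18640v² - 149120v - 671040) + (0)
Last nonzero remainder: -18640v² - 149120v - 671040. Dividing through by -18640 gives the monic gcd v² + 8v + 36.

36 + 8v + v²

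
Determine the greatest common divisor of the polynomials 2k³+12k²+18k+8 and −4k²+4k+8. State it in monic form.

k+1

Apply the Euclidean algorithm:
  2k³+12k²+18k+8 = (−(1/2)k−7/2)(−4k²+4k+8) + (36k+36)
  −4k²+4k+8 = (−(1/9)k+2/9)(36k+36) + (0)
Last nonzero remainder: 36k+36. Dividing through by 36 gives the monic gcd k+1.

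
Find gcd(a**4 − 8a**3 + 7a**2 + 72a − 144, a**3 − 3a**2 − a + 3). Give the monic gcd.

a − 3

Apply the Euclidean algorithm:
  a**4 − 8a**3 + 7a**2 + 72a − 144 = (a − 5)(a**3 − 3a**2 − a + 3) + (−7a**2 + 64a − 129)
  a**3 − 3a**2 − a + 3 = (−(1/7)a − 43/49)(−7a**2 + 64a − 129) + ((1800/49)a − 5400/49)
  −7a**2 + 64a − 129 = (−(343/1800)a + 2107/1800)((1800/49)a − 5400/49) + (0)
Last nonzero remainder: (1800/49)a − 5400/49. Dividing through by 1800/49 gives the monic gcd a − 3.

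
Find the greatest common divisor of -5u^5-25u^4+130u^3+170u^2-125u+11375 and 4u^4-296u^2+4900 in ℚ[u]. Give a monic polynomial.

By polynomial division,
  -5u^5-25u^4+130u^3+170u^2-125u+11375 = (-(5/4)u-25/4)(4u^4-296u^2+4900) + (-240u^3-1680u^2+6000u+42000)
  4u^4-296u^2+4900 = (-(1/60)u+7/60)(-240u^3-1680u^2+6000u+42000) + (0)
Last nonzero remainder: -240u^3-1680u^2+6000u+42000. Dividing through by -240 gives the monic gcd u^3+7u^2-25u-175.

u^3+7u^2-25u-175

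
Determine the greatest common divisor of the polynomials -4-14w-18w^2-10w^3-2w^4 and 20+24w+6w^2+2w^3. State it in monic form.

Euclidean algorithm in ℚ[w]:
  -2w^4-10w^3-18w^2-14w-4 = (-w-2)(2w^3+6w^2+24w+20) + (18w^2+54w+36)
  2w^3+6w^2+24w+20 = ((1/9)w)(18w^2+54w+36) + (20w+20)
  18w^2+54w+36 = ((9/10)w+9/5)(20w+20) + (0)
Last nonzero remainder: 20w+20. Dividing through by 20 gives the monic gcd w+1.

1+w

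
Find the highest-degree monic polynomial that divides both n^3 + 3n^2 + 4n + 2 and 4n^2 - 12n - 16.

Repeated division with remainder:
  n^3 + 3n^2 + 4n + 2 = ((1/4)n + 3/2)(4n^2 - 12n - 16) + (26n + 26)
  4n^2 - 12n - 16 = ((2/13)n - 8/13)(26n + 26) + (0)
Last nonzero remainder: 26n + 26. Dividing through by 26 gives the monic gcd n + 1.

n + 1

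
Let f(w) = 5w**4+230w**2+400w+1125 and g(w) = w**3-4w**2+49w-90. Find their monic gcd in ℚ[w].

Apply the Euclidean algorithm:
  5w**4+230w**2+400w+1125 = (5w+20)(w**3-4w**2+49w-90) + (65w**2-130w+2925)
  w**3-4w**2+49w-90 = ((1/65)w-2/65)(65w**2-130w+2925) + (0)
Last nonzero remainder: 65w**2-130w+2925. Dividing through by 65 gives the monic gcd w**2-2w+45.

w**2-2w+45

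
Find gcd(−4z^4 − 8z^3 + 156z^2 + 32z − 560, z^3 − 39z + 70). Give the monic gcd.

z^3 − 39z + 70

By polynomial division,
  −4z^4 − 8z^3 + 156z^2 + 32z − 560 = (−4z − 8)(z^3 − 39z + 70) + (0)
The last nonzero remainder z^3 − 39z + 70 is already monic.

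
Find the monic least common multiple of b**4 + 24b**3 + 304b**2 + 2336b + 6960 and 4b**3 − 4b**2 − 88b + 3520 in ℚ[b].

b**6 + 13b**5 + 128b**4 + 1104b**3 + 8016b**2 + 129008b + 612480

Apply the Euclidean algorithm:
  b**4 + 24b**3 + 304b**2 + 2336b + 6960 = ((1/4)b + 25/4)(4b**3 − 4b**2 − 88b + 3520) + (351b**2 + 2006b − 15040)
  4b**3 − 4b**2 − 88b + 3520 = ((4/351)b − 9428/123201)(351b**2 + 2006b − 15040) + ((29187040/123201)b + 291870400/123201)
  351b**2 + 2006b − 15040 = ((43243551/29187040)b − 5790447/912095)((29187040/123201)b + 291870400/123201) + (0)
Last nonzero remainder: (29187040/123201)b + 291870400/123201. Dividing through by 29187040/123201 gives the monic gcd b + 10.
Then lcm(f, g) = f·g / gcd(f, g); expanding and making the result monic gives the answer.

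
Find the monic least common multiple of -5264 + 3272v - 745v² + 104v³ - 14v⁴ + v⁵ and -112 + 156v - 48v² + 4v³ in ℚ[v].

By polynomial division,
  v⁵ - 14v⁴ + 104v³ - 745v² + 3272v - 5264 = ((1/4)v² - (1/2)v + 41/4)(4v³ - 48v² + 156v - 112) + (-147v² + 1617v - 4116)
  4v³ - 48v² + 156v - 112 = (-(4/147)v + 4/147)(-147v² + 1617v - 4116) + (0)
Last nonzero remainder: -147v² + 1617v - 4116. Dividing through by -147 gives the monic gcd v² - 11v + 28.
Then lcm(f, g) = f·g / gcd(f, g); expanding and making the result monic gives the answer.

5264 - 8536v + 4017v² - 849v³ + 118v⁴ - 15v⁵ + v⁶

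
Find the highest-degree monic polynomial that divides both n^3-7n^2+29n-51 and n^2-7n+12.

Apply the Euclidean algorithm:
  n^3-7n^2+29n-51 = (n)(n^2-7n+12) + (17n-51)
  n^2-7n+12 = ((1/17)n-4/17)(17n-51) + (0)
Last nonzero remainder: 17n-51. Dividing through by 17 gives the monic gcd n-3.

n-3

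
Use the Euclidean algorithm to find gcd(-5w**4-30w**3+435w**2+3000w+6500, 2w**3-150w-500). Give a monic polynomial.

w-10

Repeated division with remainder:
  -5w**4-30w**3+435w**2+3000w+6500 = (-(5/2)w-15)(2w**3-150w-500) + (60w**2-500w-1000)
  2w**3-150w-500 = ((1/30)w+5/18)(60w**2-500w-1000) + ((200/9)w-2000/9)
  60w**2-500w-1000 = ((27/10)w+9/2)((200/9)w-2000/9) + (0)
Last nonzero remainder: (200/9)w-2000/9. Dividing through by 200/9 gives the monic gcd w-10.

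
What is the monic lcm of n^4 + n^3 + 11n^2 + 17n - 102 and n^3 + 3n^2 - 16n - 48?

By polynomial division,
  n^4 + n^3 + 11n^2 + 17n - 102 = (n - 2)(n^3 + 3n^2 - 16n - 48) + (33n^2 + 33n - 198)
  n^3 + 3n^2 - 16n - 48 = ((1/33)n + 2/33)(33n^2 + 33n - 198) + (-12n - 36)
  33n^2 + 33n - 198 = (-(11/4)n + 11/2)(-12n - 36) + (0)
Last nonzero remainder: -12n - 36. Dividing through by -12 gives the monic gcd n + 3.
Then lcm(f, g) = f·g / gcd(f, g); expanding and making the result monic gives the answer.

n^6 + n^5 - 5n^4 + n^3 - 278n^2 - 272n + 1632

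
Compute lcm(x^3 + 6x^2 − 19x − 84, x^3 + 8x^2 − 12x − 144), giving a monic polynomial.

x^5 + 18x^4 + 89x^3 − 96x^2 − 1692x − 3024

Repeated division with remainder:
  x^3 + 6x^2 − 19x − 84 = (x^3 + 8x^2 − 12x − 144) + (−2x^2 − 7x + 60)
  x^3 + 8x^2 − 12x − 144 = (−(1/2)x − 9/4)(−2x^2 − 7x + 60) + ((9/4)x − 9)
  −2x^2 − 7x + 60 = (−(8/9)x − 20/3)((9/4)x − 9) + (0)
Last nonzero remainder: (9/4)x − 9. Dividing through by 9/4 gives the monic gcd x − 4.
Then lcm(f, g) = f·g / gcd(f, g); expanding and making the result monic gives the answer.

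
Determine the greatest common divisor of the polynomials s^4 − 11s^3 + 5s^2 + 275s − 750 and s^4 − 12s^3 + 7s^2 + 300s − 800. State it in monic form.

Repeated division with remainder:
  s^4 − 11s^3 + 5s^2 + 275s − 750 = (s^4 − 12s^3 + 7s^2 + 300s − 800) + (s^3 − 2s^2 − 25s + 50)
  s^4 − 12s^3 + 7s^2 + 300s − 800 = (s − 10)(s^3 − 2s^2 − 25s + 50) + (12s^2 − 300)
  s^3 − 2s^2 − 25s + 50 = ((1/12)s − 1/6)(12s^2 − 300) + (0)
Last nonzero remainder: 12s^2 − 300. Dividing through by 12 gives the monic gcd s^2 − 25.

s^2 − 25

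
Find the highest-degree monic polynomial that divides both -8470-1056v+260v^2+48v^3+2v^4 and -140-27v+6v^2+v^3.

-35+2v+v^2

Euclidean algorithm in ℚ[v]:
  2v^4+48v^3+260v^2-1056v-8470 = (2v+36)(v^3+6v^2-27v-140) + (98v^2+196v-3430)
  v^3+6v^2-27v-140 = ((1/98)v+2/49)(98v^2+196v-3430) + (0)
Last nonzero remainder: 98v^2+196v-3430. Dividing through by 98 gives the monic gcd v^2+2v-35.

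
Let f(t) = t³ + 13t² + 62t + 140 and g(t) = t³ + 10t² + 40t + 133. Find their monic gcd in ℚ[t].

Euclidean algorithm in ℚ[t]:
  t³ + 13t² + 62t + 140 = (t³ + 10t² + 40t + 133) + (3t² + 22t + 7)
  t³ + 10t² + 40t + 133 = ((1/3)t + 8/9)(3t² + 22t + 7) + ((163/9)t + 1141/9)
  3t² + 22t + 7 = ((27/163)t + 9/163)((163/9)t + 1141/9) + (0)
Last nonzero remainder: (163/9)t + 1141/9. Dividing through by 163/9 gives the monic gcd t + 7.

t + 7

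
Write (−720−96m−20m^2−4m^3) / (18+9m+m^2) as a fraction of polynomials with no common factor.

(−120+4m−4m^2)/(3+m)

Repeated division with remainder:
  −4m^3−20m^2−96m−720 = (−4m+16)(m^2+9m+18) + (−168m−1008)
  m^2+9m+18 = (−(1/168)m−1/56)(−168m−1008) + (0)
Last nonzero remainder: −168m−1008. Dividing through by −168 gives the monic gcd m+6.
Cancel m+6 from numerator and denominator to get the reduced form.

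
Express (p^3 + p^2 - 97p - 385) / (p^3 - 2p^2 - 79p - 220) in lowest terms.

(p + 7)/(p + 4)

Repeated division with remainder:
  p^3 + p^2 - 97p - 385 = (p^3 - 2p^2 - 79p - 220) + (3p^2 - 18p - 165)
  p^3 - 2p^2 - 79p - 220 = ((1/3)p + 4/3)(3p^2 - 18p - 165) + (0)
Last nonzero remainder: 3p^2 - 18p - 165. Dividing through by 3 gives the monic gcd p^2 - 6p - 55.
Cancel p^2 - 6p - 55 from numerator and denominator to get the reduced form.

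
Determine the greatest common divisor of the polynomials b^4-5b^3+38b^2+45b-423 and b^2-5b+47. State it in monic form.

b^2-5b+47

By polynomial division,
  b^4-5b^3+38b^2+45b-423 = (b^2-9)(b^2-5b+47) + (0)
The last nonzero remainder b^2-5b+47 is already monic.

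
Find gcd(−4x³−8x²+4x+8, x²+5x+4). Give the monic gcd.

Repeated division with remainder:
  −4x³−8x²+4x+8 = (−4x+12)(x²+5x+4) + (−40x−40)
  x²+5x+4 = (−(1/40)x−1/10)(−40x−40) + (0)
Last nonzero remainder: −40x−40. Dividing through by −40 gives the monic gcd x+1.

x+1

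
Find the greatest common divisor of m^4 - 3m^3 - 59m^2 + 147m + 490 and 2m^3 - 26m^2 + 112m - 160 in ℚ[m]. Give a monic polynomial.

Apply the Euclidean algorithm:
  m^4 - 3m^3 - 59m^2 + 147m + 490 = ((1/2)m + 5)(2m^3 - 26m^2 + 112m - 160) + (15m^2 - 333m + 1290)
  2m^3 - 26m^2 + 112m - 160 = ((2/15)m + 92/75)(15m^2 - 333m + 1290) + ((8712/25)m - 8712/5)
  15m^2 - 333m + 1290 = ((125/2904)m - 1075/1452)((8712/25)m - 8712/5) + (0)
Last nonzero remainder: (8712/25)m - 8712/5. Dividing through by 8712/25 gives the monic gcd m - 5.

m - 5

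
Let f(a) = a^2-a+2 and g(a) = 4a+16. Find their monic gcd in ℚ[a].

Euclidean algorithm in ℚ[a]:
  a^2-a+2 = ((1/4)a-5/4)(4a+16) + (22)
  4a+16 = ((2/11)a+8/11)(22) + (0)
The last nonzero remainder is the constant 22, so the polynomials are coprime and gcd = 1.

1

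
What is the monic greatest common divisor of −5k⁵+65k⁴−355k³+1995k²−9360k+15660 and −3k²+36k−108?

By polynomial division,
  −5k⁵+65k⁴−355k³+1995k²−9360k+15660 = ((5/3)k³−(5/3)k²+(115/3)k−145)(−3k²+36k−108) + (0)
Last nonzero remainder: −3k²+36k−108. Dividing through by −3 gives the monic gcd k²−12k+36.

k²−12k+36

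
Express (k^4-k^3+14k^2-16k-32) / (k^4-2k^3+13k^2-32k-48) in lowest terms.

(k-2)/(k-3)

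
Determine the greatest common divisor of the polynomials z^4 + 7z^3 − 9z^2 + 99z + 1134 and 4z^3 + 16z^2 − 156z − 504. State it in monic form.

By polynomial division,
  z^4 + 7z^3 − 9z^2 + 99z + 1134 = ((1/4)z + 3/4)(4z^3 + 16z^2 − 156z − 504) + (18z^2 + 342z + 1512)
  4z^3 + 16z^2 − 156z − 504 = ((2/9)z − 10/3)(18z^2 + 342z + 1512) + (648z + 4536)
  18z^2 + 342z + 1512 = ((1/36)z + 1/3)(648z + 4536) + (0)
Last nonzero remainder: 648z + 4536. Dividing through by 648 gives the monic gcd z + 7.

z + 7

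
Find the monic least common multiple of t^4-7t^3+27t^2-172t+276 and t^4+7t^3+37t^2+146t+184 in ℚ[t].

Apply the Euclidean algorithm:
  t^4-7t^3+27t^2-172t+276 = (t^4+7t^3+37t^2+146t+184) + (-14t^3-10t^2-318t+92)
  t^4+7t^3+37t^2+146t+184 = (-(1/14)t-22/49)(-14t^3-10t^2-318t+92) + ((480/49)t^2+(480/49)t+11040/49)
  -14t^3-10t^2-318t+92 = (-(343/240)t+49/120)((480/49)t^2+(480/49)t+11040/49) + (0)
Last nonzero remainder: (480/49)t^2+(480/49)t+11040/49. Dividing through by 480/49 gives the monic gcd t^2+t+23.
Then lcm(f, g) = f·g / gcd(f, g); expanding and making the result monic gives the answer.

t^6-t^5-7t^4-66t^3-540t^2+280t+2208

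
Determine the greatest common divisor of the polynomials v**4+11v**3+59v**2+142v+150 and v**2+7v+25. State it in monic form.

Euclidean algorithm in ℚ[v]:
  v**4+11v**3+59v**2+142v+150 = (v**2+4v+6)(v**2+7v+25) + (0)
The last nonzero remainder v**2+7v+25 is already monic.

v**2+7v+25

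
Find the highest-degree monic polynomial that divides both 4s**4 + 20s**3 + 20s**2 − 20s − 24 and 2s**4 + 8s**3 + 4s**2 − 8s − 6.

By polynomial division,
  4s**4 + 20s**3 + 20s**2 − 20s − 24 = (2)(2s**4 + 8s**3 + 4s**2 − 8s − 6) + (4s**3 + 12s**2 − 4s − 12)
  2s**4 + 8s**3 + 4s**2 − 8s − 6 = ((1/2)s + 1/2)(4s**3 + 12s**2 − 4s − 12) + (0)
Last nonzero remainder: 4s**3 + 12s**2 − 4s − 12. Dividing through by 4 gives the monic gcd s**3 + 3s**2 − s − 3.

s**3 + 3s**2 − s − 3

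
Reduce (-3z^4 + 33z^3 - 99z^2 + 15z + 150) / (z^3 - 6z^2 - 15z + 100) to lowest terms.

Apply the Euclidean algorithm:
  -3z^4 + 33z^3 - 99z^2 + 15z + 150 = (-3z + 15)(z^3 - 6z^2 - 15z + 100) + (-54z^2 + 540z - 1350)
  z^3 - 6z^2 - 15z + 100 = (-(1/54)z - 2/27)(-54z^2 + 540z - 1350) + (0)
Last nonzero remainder: -54z^2 + 540z - 1350. Dividing through by -54 gives the monic gcd z^2 - 10z + 25.
Cancel z^2 - 10z + 25 from numerator and denominator to get the reduced form.

(-3z^2 + 3z + 6)/(z + 4)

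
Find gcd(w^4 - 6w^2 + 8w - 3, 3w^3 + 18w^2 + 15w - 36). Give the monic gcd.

By polynomial division,
  w^4 - 6w^2 + 8w - 3 = ((1/3)w - 2)(3w^3 + 18w^2 + 15w - 36) + (25w^2 + 50w - 75)
  3w^3 + 18w^2 + 15w - 36 = ((3/25)w + 12/25)(25w^2 + 50w - 75) + (0)
Last nonzero remainder: 25w^2 + 50w - 75. Dividing through by 25 gives the monic gcd w^2 + 2w - 3.

w^2 + 2w - 3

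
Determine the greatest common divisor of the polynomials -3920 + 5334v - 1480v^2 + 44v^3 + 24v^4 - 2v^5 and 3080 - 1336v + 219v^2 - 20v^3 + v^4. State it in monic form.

Euclidean algorithm in ℚ[v]:
  -2v^5 + 24v^4 + 44v^3 - 1480v^2 + 5334v - 3920 = (-2v - 16)(v^4 - 20v^3 + 219v^2 - 1336v + 3080) + (162v^3 - 648v^2 - 9882v + 45360)
  v^4 - 20v^3 + 219v^2 - 1336v + 3080 = ((1/162)v - 8/81)(162v^3 - 648v^2 - 9882v + 45360) + (216v^2 - 2592v + 7560)
  162v^3 - 648v^2 - 9882v + 45360 = ((3/4)v + 6)(216v^2 - 2592v + 7560) + (0)
Last nonzero remainder: 216v^2 - 2592v + 7560. Dividing through by 216 gives the monic gcd v^2 - 12v + 35.

35 - 12v + v^2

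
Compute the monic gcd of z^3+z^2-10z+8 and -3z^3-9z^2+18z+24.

z^2+2z-8

Euclidean algorithm in ℚ[z]:
  z^3+z^2-10z+8 = (-1/3)(-3z^3-9z^2+18z+24) + (-2z^2-4z+16)
  -3z^3-9z^2+18z+24 = ((3/2)z+3/2)(-2z^2-4z+16) + (0)
Last nonzero remainder: -2z^2-4z+16. Dividing through by -2 gives the monic gcd z^2+2z-8.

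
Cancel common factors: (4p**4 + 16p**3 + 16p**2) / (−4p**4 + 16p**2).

By polynomial division,
  4p**4 + 16p**3 + 16p**2 = (−1)(−4p**4 + 16p**2) + (16p**3 + 32p**2)
  −4p**4 + 16p**2 = (−(1/4)p + 1/2)(16p**3 + 32p**2) + (0)
Last nonzero remainder: 16p**3 + 32p**2. Dividing through by 16 gives the monic gcd p**3 + 2p**2.
Cancel p**3 + 2p**2 from numerator and denominator to get the reduced form.

(−p − 2)/(p − 2)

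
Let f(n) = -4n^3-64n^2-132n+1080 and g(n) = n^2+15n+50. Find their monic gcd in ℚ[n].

n+10

By polynomial division,
  -4n^3-64n^2-132n+1080 = (-4n-4)(n^2+15n+50) + (128n+1280)
  n^2+15n+50 = ((1/128)n+5/128)(128n+1280) + (0)
Last nonzero remainder: 128n+1280. Dividing through by 128 gives the monic gcd n+10.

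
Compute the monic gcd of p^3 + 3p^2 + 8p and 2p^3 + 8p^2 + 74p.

p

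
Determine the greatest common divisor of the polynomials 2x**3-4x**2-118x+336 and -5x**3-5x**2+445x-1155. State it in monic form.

x**2-10x+21

Apply the Euclidean algorithm:
  2x**3-4x**2-118x+336 = (-2/5)(-5x**3-5x**2+445x-1155) + (-6x**2+60x-126)
  -5x**3-5x**2+445x-1155 = ((5/6)x+55/6)(-6x**2+60x-126) + (0)
Last nonzero remainder: -6x**2+60x-126. Dividing through by -6 gives the monic gcd x**2-10x+21.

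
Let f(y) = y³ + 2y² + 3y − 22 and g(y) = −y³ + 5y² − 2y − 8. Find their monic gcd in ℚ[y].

y − 2

Repeated division with remainder:
  y³ + 2y² + 3y − 22 = (−1)(−y³ + 5y² − 2y − 8) + (7y² + y − 30)
  −y³ + 5y² − 2y − 8 = (−(1/7)y + 36/49)(7y² + y − 30) + (−(344/49)y + 688/49)
  7y² + y − 30 = (−(343/344)y − 735/344)(−(344/49)y + 688/49) + (0)
Last nonzero remainder: −(344/49)y + 688/49. Dividing through by −344/49 gives the monic gcd y − 2.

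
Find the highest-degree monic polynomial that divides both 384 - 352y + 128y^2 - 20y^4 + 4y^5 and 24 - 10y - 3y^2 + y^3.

Apply the Euclidean algorithm:
  4y^5 - 20y^4 + 128y^2 - 352y + 384 = (4y^2 - 8y + 16)(y^3 - 3y^2 - 10y + 24) + (0)
The last nonzero remainder y^3 - 3y^2 - 10y + 24 is already monic.

24 - 10y - 3y^2 + y^3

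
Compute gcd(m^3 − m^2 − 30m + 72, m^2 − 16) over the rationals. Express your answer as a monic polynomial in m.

m − 4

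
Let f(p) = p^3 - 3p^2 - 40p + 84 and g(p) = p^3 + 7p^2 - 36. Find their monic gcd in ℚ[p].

By polynomial division,
  p^3 - 3p^2 - 40p + 84 = (p^3 + 7p^2 - 36) + (-10p^2 - 40p + 120)
  p^3 + 7p^2 - 36 = (-(1/10)p - 3/10)(-10p^2 - 40p + 120) + (0)
Last nonzero remainder: -10p^2 - 40p + 120. Dividing through by -10 gives the monic gcd p^2 + 4p - 12.

p^2 + 4p - 12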